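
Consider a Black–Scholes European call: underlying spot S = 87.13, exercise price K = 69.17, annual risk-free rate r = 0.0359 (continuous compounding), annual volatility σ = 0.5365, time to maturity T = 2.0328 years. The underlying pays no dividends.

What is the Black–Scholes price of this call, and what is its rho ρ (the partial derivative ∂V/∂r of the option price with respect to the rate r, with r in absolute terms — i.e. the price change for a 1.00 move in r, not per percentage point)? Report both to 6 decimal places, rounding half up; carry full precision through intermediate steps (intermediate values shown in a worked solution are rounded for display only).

σ√T = 0.5365·√2.0328 = 0.764922
d₁ = (ln(S/K) + (r+σ²/2)T) / (σ√T) = (ln(87.13/69.17) + (0.0359+0.5365²/2)·2.0328) / 0.764922 = (0.230834 + 0.365530) / 0.764922 = 0.779641
d₂ = d₁ − σ√T = 0.779641 − 0.764922 = 0.014719
e^{−rT} = e^{−0.0359·2.0328} = 0.929622
N(d₁) = 0.782199,  N(d₂) = 0.505872
Call price V = S·N(d₁) − K·e^{−rT}·N(d₂) = 68.152983 − 32.528535 = 35.624448
ρ = K·T·e^{−rT}·N(d₂) = 66.124006

price = 35.624448
ρ = 66.124006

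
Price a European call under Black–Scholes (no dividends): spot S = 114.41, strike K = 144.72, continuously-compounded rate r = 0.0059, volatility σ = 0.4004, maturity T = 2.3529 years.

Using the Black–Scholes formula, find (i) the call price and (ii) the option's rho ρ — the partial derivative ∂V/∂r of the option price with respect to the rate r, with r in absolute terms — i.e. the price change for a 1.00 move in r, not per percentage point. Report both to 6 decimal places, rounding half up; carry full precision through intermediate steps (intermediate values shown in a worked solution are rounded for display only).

price = 18.773500
ρ = 84.741521

σ√T = 0.4004·√2.3529 = 0.614180
d₁ = (ln(S/K) + (r+σ²/2)T) / (σ√T) = (ln(114.41/144.72) + (0.0059+0.4004²/2)·2.3529) / 0.614180 = (-0.235012 + 0.202491) / 0.614180 = -0.052951
d₂ = d₁ − σ√T = -0.052951 − 0.614180 = -0.667131
e^{−rT} = e^{−0.0059·2.3529} = 0.986214
N(d₁) = 0.478885,  N(d₂) = 0.252344
Call price V = S·N(d₁) − K·e^{−rT}·N(d₂) = 54.789277 − 36.015777 = 18.773500
ρ = K·T·e^{−rT}·N(d₂) = 84.741521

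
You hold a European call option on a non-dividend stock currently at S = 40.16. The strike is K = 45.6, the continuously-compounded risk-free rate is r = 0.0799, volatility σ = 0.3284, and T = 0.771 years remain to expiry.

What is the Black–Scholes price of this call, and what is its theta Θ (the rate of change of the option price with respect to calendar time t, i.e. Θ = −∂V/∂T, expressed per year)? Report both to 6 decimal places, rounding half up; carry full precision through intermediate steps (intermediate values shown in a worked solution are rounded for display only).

σ√T = 0.3284·√0.771 = 0.288357
d₁ = (ln(S/K) + (r+σ²/2)T) / (σ√T) = (ln(40.16/45.6) + (0.0799+0.3284²/2)·0.771) / 0.288357 = (-0.127036 + 0.103178) / 0.288357 = -0.082739
d₂ = d₁ − σ√T = -0.082739 − 0.288357 = -0.371096
e^{−rT} = e^{−0.0799·0.771} = 0.940256
N(d₁) = 0.467029,  N(d₂) = 0.355283
Call price V = S·N(d₁) − K·e^{−rT}·N(d₂) = 18.755899 − 15.232996 = 3.522903
φ(d₁) = (1/√(2π))·e^{−d₁²/2} = 0.397579
Θ = −S·φ(d₁)·σ/(2√T) − r·K·e^{−rT}·N(d₂) = −2.985817 − 1.217116 = -4.202933

price = 3.522903
Θ = -4.202933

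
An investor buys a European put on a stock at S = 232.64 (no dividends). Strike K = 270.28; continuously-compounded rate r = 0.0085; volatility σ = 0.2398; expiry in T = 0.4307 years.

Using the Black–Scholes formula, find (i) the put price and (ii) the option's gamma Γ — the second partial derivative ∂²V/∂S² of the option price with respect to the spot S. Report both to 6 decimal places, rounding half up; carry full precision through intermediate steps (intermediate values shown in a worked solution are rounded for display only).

σ√T = 0.2398·√0.4307 = 0.157375
d₁ = (ln(S/K) + (r+σ²/2)T) / (σ√T) = (ln(232.64/270.28) + (0.0085+0.2398²/2)·0.4307) / 0.157375 = (-0.149966 + 0.016044) / 0.157375 = -0.850971
d₂ = d₁ − σ√T = -0.850971 − 0.157375 = -1.008346
e^{−rT} = e^{−0.0085·0.4307} = 0.996346
N(−d₁) = 0.802607,  N(−d₂) = 0.843356
Put price V = K·e^{−rT}·N(−d₂) − S·N(−d₁) = 227.109264 − 186.718551 = 40.390713
φ(d₁) = (1/√(2π))·e^{−d₁²/2} = 0.277755
Γ = φ(d₁) / (S·σ·√T) = 0.007587

price = 40.390713
Γ = 0.007587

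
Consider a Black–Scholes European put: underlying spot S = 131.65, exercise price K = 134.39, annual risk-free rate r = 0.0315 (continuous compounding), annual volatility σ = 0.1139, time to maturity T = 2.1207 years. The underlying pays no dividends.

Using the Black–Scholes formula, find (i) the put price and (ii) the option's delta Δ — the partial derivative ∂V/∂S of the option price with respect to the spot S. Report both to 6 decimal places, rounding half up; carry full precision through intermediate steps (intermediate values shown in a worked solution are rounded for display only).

σ√T = 0.1139·√2.1207 = 0.165868
d₁ = (ln(S/K) + (r+σ²/2)T) / (σ√T) = (ln(131.65/134.39) + (0.0315+0.1139²/2)·2.1207) / 0.165868 = (-0.020599 + 0.080558) / 0.165868 = 0.361486
d₂ = d₁ − σ√T = 0.361486 − 0.165868 = 0.195618
e^{−rT} = e^{−0.0315·2.1207} = 0.935380
N(−d₁) = 0.358868,  N(−d₂) = 0.422455
Put price V = K·e^{−rT}·N(−d₂) − S·N(−d₁) = 53.104991 − 47.244984 = 5.860007
Δ = −N(−d₁) = -0.358868

price = 5.860007
Δ = -0.358868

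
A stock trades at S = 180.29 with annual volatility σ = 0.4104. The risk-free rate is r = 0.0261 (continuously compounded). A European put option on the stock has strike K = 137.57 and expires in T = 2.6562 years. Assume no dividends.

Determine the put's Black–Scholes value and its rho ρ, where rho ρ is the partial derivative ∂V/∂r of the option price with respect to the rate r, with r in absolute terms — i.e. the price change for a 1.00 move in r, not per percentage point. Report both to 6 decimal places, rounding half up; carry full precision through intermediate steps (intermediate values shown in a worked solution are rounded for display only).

price = 19.317406
ρ = -146.983953

σ√T = 0.4104·√2.6562 = 0.668864
d₁ = (ln(S/K) + (r+σ²/2)T) / (σ√T) = (ln(180.29/137.57) + (0.0261+0.4104²/2)·2.6562) / 0.668864 = (0.270434 + 0.293016) / 0.668864 = 0.842399
d₂ = d₁ − σ√T = 0.842399 − 0.668864 = 0.173535
e^{−rT} = e^{−0.0261·2.6562} = 0.933022
N(−d₁) = 0.199782,  N(−d₂) = 0.431116
Put price V = K·e^{−rT}·N(−d₂) − S·N(−d₁) = 55.336177 − 36.018771 = 19.317406
ρ = −K·T·e^{−rT}·N(−d₂) = -146.983953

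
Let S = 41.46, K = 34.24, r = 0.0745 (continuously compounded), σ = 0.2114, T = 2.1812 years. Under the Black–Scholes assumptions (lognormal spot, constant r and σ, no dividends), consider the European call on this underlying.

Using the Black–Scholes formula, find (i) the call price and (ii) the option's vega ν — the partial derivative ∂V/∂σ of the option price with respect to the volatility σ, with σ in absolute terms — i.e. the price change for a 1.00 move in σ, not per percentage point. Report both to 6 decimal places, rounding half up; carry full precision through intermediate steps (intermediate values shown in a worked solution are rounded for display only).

σ√T = 0.2114·√2.1812 = 0.312214
d₁ = (ln(S/K) + (r+σ²/2)T) / (σ√T) = (ln(41.46/34.24) + (0.0745+0.2114²/2)·2.1812) / 0.312214 = (0.191335 + 0.211238) / 0.312214 = 1.289412
d₂ = d₁ − σ√T = 1.289412 − 0.312214 = 0.977198
e^{−rT} = e^{−0.0745·2.1812} = 0.850017
N(d₁) = 0.901373,  N(d₂) = 0.835764
Call price V = S·N(d₁) − K·e^{−rT}·N(d₂) = 37.370907 − 24.324562 = 13.046345
φ(d₁) = (1/√(2π))·e^{−d₁²/2} = 0.173734
ν = S·φ(d₁)·√T = 10.638042

price = 13.046345
ν = 10.638042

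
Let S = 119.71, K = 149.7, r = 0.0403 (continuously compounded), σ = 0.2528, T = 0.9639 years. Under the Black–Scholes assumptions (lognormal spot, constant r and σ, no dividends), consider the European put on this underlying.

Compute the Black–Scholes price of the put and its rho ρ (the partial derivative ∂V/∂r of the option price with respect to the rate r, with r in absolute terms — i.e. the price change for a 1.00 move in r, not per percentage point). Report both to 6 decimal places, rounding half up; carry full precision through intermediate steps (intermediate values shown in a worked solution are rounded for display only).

price = 28.584222
ρ = -112.064819

σ√T = 0.2528·√0.9639 = 0.248195
d₁ = (ln(S/K) + (r+σ²/2)T) / (σ√T) = (ln(119.71/149.7) + (0.0403+0.2528²/2)·0.9639) / 0.248195 = (-0.223561 + 0.069646) / 0.248195 = -0.620140
d₂ = d₁ − σ√T = -0.620140 − 0.248195 = -0.868335
e^{−rT} = e^{−0.0403·0.9639} = 0.961900
N(−d₁) = 0.732417,  N(−d₂) = 0.807394
Put price V = K·e^{−rT}·N(−d₂) − S·N(−d₁) = 116.261872 − 87.677650 = 28.584222
ρ = −K·T·e^{−rT}·N(−d₂) = -112.064819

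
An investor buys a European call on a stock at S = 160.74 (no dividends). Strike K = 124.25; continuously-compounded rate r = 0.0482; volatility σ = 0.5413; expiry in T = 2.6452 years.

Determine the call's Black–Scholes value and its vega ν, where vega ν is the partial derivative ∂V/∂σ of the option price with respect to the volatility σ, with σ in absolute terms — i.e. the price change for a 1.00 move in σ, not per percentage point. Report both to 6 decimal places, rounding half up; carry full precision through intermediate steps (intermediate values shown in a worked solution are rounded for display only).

price = 75.619221
ν = 70.967901

σ√T = 0.5413·√2.6452 = 0.880374
d₁ = (ln(S/K) + (r+σ²/2)T) / (σ√T) = (ln(160.74/124.25) + (0.0482+0.5413²/2)·2.6452) / 0.880374 = (0.257492 + 0.515028) / 0.880374 = 0.877491
d₂ = d₁ − σ√T = 0.877491 − 0.880374 = -0.002883
e^{−rT} = e^{−0.0482·2.6452} = 0.880295
N(d₁) = 0.809890,  N(d₂) = 0.498850
Call price V = S·N(d₁) − K·e^{−rT}·N(d₂) = 130.181721 − 54.562500 = 75.619221
φ(d₁) = (1/√(2π))·e^{−d₁²/2} = 0.271462
ν = S·φ(d₁)·√T = 70.967901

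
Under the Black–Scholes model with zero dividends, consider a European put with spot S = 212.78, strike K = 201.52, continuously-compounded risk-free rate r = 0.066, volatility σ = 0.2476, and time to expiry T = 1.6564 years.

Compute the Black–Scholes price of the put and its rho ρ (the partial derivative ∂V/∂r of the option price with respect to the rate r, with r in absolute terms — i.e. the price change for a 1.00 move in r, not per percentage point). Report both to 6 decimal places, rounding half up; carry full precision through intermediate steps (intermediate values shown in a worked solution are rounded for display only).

σ√T = 0.2476·√1.6564 = 0.318664
d₁ = (ln(S/K) + (r+σ²/2)T) / (σ√T) = (ln(212.78/201.52) + (0.066+0.2476²/2)·1.6564) / 0.318664 = (0.054370 + 0.160096) / 0.318664 = 0.673016
d₂ = d₁ − σ√T = 0.673016 − 0.318664 = 0.354351
e^{−rT} = e^{−0.066·1.6564} = 0.896441
N(−d₁) = 0.250469,  N(−d₂) = 0.361538
Put price V = K·e^{−rT}·N(−d₂) − S·N(−d₁) = 65.312110 − 53.294726 = 12.017383
ρ = −K·T·e^{−rT}·N(−d₂) = -108.182978

price = 12.017383
ρ = -108.182978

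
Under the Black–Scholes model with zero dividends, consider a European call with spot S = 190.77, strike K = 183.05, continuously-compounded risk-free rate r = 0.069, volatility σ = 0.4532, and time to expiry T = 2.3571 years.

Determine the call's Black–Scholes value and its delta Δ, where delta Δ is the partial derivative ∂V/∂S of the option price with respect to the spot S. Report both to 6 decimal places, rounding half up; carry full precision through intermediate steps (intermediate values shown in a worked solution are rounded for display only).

price = 66.636627
Δ = 0.739243

σ√T = 0.4532·√2.3571 = 0.695791
d₁ = (ln(S/K) + (r+σ²/2)T) / (σ√T) = (ln(190.77/183.05) + (0.069+0.4532²/2)·2.3571) / 0.695791 = (0.041309 + 0.404703) / 0.695791 = 0.641014
d₂ = d₁ − σ√T = 0.641014 − 0.695791 = -0.054777
e^{−rT} = e^{−0.069·2.3571} = 0.849897
N(d₁) = 0.739243,  N(d₂) = 0.478158
Call price V = S·N(d₁) − K·e^{−rT}·N(d₂) = 141.025415 − 74.388787 = 66.636627
Δ = N(d₁) = 0.739243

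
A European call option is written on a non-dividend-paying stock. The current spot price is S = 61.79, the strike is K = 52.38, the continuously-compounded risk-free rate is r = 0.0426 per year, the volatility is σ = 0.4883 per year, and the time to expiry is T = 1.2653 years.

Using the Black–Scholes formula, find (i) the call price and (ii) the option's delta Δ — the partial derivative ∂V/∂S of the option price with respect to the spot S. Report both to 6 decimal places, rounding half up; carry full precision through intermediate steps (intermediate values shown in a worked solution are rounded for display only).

price = 19.053868
Δ = 0.749705

σ√T = 0.4883·√1.2653 = 0.549267
d₁ = (ln(S/K) + (r+σ²/2)T) / (σ√T) = (ln(61.79/52.38) + (0.0426+0.4883²/2)·1.2653) / 0.549267 = (0.165217 + 0.204749) / 0.549267 = 0.673562
d₂ = d₁ − σ√T = 0.673562 − 0.549267 = 0.124295
e^{−rT} = e^{−0.0426·1.2653} = 0.947525
N(d₁) = 0.749705,  N(d₂) = 0.549459
Call price V = S·N(d₁) − K·e^{−rT}·N(d₂) = 46.324286 − 27.270418 = 19.053868
Δ = N(d₁) = 0.749705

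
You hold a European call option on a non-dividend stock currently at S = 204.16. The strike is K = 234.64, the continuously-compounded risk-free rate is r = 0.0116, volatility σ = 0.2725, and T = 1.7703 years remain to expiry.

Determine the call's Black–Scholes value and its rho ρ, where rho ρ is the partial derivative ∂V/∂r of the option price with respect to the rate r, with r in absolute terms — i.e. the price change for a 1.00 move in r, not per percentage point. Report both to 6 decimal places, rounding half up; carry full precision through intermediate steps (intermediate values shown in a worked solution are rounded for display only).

σ√T = 0.2725·√1.7703 = 0.362568
d₁ = (ln(S/K) + (r+σ²/2)T) / (σ√T) = (ln(204.16/234.64) + (0.0116+0.2725²/2)·1.7703) / 0.362568 = (-0.139148 + 0.086263) / 0.362568 = -0.145862
d₂ = d₁ − σ√T = -0.145862 − 0.362568 = -0.508431
e^{−rT} = e^{−0.0116·1.7703} = 0.979674
N(d₁) = 0.442015,  N(d₂) = 0.305576
Call price V = S·N(d₁) − K·e^{−rT}·N(d₂) = 90.241800 − 70.242898 = 19.998902
ρ = K·T·e^{−rT}·N(d₂) = 124.351002

price = 19.998902
ρ = 124.351002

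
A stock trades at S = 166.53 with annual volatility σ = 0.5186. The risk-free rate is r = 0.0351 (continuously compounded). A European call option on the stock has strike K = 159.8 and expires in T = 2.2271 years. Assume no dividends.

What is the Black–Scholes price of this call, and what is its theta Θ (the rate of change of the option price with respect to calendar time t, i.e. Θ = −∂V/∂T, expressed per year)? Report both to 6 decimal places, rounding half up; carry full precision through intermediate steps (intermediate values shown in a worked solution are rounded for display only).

σ√T = 0.5186·√2.2271 = 0.773931
d₁ = (ln(S/K) + (r+σ²/2)T) / (σ√T) = (ln(166.53/159.8) + (0.0351+0.5186²/2)·2.2271) / 0.773931 = (0.041252 + 0.377656) / 0.773931 = 0.541273
d₂ = d₁ − σ√T = 0.541273 − 0.773931 = -0.232658
e^{−rT} = e^{−0.0351·2.2271} = 0.924806
N(d₁) = 0.705840,  N(d₂) = 0.408014
Call price V = S·N(d₁) − K·e^{−rT}·N(d₂) = 117.543608 − 60.297883 = 57.245725
φ(d₁) = (1/√(2π))·e^{−d₁²/2} = 0.344581
Θ = −S·φ(d₁)·σ/(2√T) − r·K·e^{−rT}·N(d₂) = −9.970480 − 2.116456 = -12.086936

price = 57.245725
Θ = -12.086936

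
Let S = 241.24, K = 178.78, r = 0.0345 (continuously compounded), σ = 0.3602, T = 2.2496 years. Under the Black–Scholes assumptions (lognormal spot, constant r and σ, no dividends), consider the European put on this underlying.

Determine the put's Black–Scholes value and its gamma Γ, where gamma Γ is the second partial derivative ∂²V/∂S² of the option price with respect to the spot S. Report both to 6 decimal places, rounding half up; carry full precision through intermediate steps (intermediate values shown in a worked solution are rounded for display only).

σ√T = 0.3602·√2.2496 = 0.540252
d₁ = (ln(S/K) + (r+σ²/2)T) / (σ√T) = (ln(241.24/178.78) + (0.0345+0.3602²/2)·2.2496) / 0.540252 = (0.299636 + 0.223547) / 0.540252 = 0.968407
d₂ = d₁ − σ√T = 0.968407 − 0.540252 = 0.428155
e^{−rT} = e^{−0.0345·2.2496} = 0.925324
N(−d₁) = 0.166421,  N(−d₂) = 0.334269
Put price V = K·e^{−rT}·N(−d₂) − S·N(−d₁) = 55.297980 − 40.147322 = 15.150658
φ(d₁) = (1/√(2π))·e^{−d₁²/2} = 0.249613
Γ = φ(d₁) / (S·σ·√T) = 0.001915

price = 15.150658
Γ = 0.001915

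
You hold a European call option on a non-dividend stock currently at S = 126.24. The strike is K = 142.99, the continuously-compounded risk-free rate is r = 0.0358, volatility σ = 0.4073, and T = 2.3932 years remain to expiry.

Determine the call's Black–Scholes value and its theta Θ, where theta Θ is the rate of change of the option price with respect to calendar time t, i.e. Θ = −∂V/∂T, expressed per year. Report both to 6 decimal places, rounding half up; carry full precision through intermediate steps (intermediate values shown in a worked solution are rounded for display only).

σ√T = 0.4073·√2.3932 = 0.630092
d₁ = (ln(S/K) + (r+σ²/2)T) / (σ√T) = (ln(126.24/142.99) + (0.0358+0.4073²/2)·2.3932) / 0.630092 = (-0.124590 + 0.284184) / 0.630092 = 0.253288
d₂ = d₁ − σ√T = 0.253288 − 0.630092 = -0.376804
e^{−rT} = e^{−0.0358·2.3932} = 0.917891
N(d₁) = 0.599977,  N(d₂) = 0.353160
Call price V = S·N(d₁) − K·e^{−rT}·N(d₂) = 75.741110 − 46.351932 = 29.389178
φ(d₁) = (1/√(2π))·e^{−d₁²/2} = 0.386348
Θ = −S·φ(d₁)·σ/(2√T) − r·K·e^{−rT}·N(d₂) = −6.420531 − 1.659399 = -8.079930

price = 29.389178
Θ = -8.079930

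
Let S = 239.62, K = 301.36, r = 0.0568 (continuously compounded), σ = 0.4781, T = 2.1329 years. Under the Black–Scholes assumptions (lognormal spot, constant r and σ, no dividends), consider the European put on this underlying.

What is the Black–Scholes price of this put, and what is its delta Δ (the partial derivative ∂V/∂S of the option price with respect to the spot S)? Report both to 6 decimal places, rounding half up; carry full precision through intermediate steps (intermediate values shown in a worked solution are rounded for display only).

σ√T = 0.4781·√2.1329 = 0.698239
d₁ = (ln(S/K) + (r+σ²/2)T) / (σ√T) = (ln(239.62/301.36) + (0.0568+0.4781²/2)·2.1329) / 0.698239 = (-0.229251 + 0.364917) / 0.698239 = 0.194298
d₂ = d₁ − σ√T = 0.194298 − 0.698239 = -0.503941
e^{−rT} = e^{−0.0568·2.1329} = 0.885902
N(−d₁) = 0.422971,  N(−d₂) = 0.692849
Put price V = K·e^{−rT}·N(−d₂) − S·N(−d₁) = 184.973596 − 101.352403 = 83.621193
Δ = −N(−d₁) = -0.422971

price = 83.621193
Δ = -0.422971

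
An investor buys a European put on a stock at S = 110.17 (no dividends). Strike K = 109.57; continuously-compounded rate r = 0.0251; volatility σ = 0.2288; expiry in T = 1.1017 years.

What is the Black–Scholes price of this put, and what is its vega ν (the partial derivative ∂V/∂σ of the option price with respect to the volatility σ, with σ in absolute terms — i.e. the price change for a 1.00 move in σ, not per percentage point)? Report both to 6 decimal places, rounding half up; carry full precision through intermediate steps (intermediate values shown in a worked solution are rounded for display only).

σ√T = 0.2288·√1.1017 = 0.240153
d₁ = (ln(S/K) + (r+σ²/2)T) / (σ√T) = (ln(110.17/109.57) + (0.0251+0.2288²/2)·1.1017) / 0.240153 = (0.005461 + 0.056489) / 0.240153 = 0.257962
d₂ = d₁ − σ√T = 0.257962 − 0.240153 = 0.017809
e^{−rT} = e^{−0.0251·1.1017} = 0.972726
N(−d₁) = 0.398218,  N(−d₂) = 0.492895
Put price V = K·e^{−rT}·N(−d₂) − S·N(−d₁) = 52.533586 − 43.871678 = 8.661908
φ(d₁) = (1/√(2π))·e^{−d₁²/2} = 0.385887
ν = S·φ(d₁)·√T = 44.622626

price = 8.661908
ν = 44.622626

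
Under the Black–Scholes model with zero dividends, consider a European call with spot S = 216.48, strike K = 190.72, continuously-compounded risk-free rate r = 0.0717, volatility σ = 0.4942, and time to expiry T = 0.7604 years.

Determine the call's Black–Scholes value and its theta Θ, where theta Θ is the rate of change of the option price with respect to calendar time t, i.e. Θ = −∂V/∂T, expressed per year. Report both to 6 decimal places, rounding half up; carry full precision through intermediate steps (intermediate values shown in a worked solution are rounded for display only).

price = 54.707108
Θ = -27.518096

σ√T = 0.4942·√0.7604 = 0.430947
d₁ = (ln(S/K) + (r+σ²/2)T) / (σ√T) = (ln(216.48/190.72) + (0.0717+0.4942²/2)·0.7604) / 0.430947 = (0.126692 + 0.147378) / 0.430947 = 0.635972
d₂ = d₁ − σ√T = 0.635972 − 0.430947 = 0.205025
e^{−rT} = e^{−0.0717·0.7604} = 0.946939
N(d₁) = 0.737603,  N(d₂) = 0.581224
Call price V = S·N(d₁) − K·e^{−rT}·N(d₂) = 159.676209 − 104.969102 = 54.707108
φ(d₁) = (1/√(2π))·e^{−d₁²/2} = 0.325899
Θ = −S·φ(d₁)·σ/(2√T) − r·K·e^{−rT}·N(d₂) = −19.991811 − 7.526285 = -27.518096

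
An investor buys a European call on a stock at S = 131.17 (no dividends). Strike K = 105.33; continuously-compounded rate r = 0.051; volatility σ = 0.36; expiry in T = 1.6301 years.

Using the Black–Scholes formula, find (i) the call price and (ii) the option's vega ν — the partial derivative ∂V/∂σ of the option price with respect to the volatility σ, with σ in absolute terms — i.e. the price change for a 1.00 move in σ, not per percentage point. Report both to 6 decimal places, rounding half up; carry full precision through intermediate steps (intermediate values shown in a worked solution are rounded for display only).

price = 42.070585
ν = 45.041631

σ√T = 0.36·√1.6301 = 0.459631
d₁ = (ln(S/K) + (r+σ²/2)T) / (σ√T) = (ln(131.17/105.33) + (0.051+0.36²/2)·1.6301) / 0.459631 = (0.219396 + 0.188766) / 0.459631 = 0.888019
d₂ = d₁ − σ√T = 0.888019 − 0.459631 = 0.428388
e^{−rT} = e^{−0.051·1.6301} = 0.920227
N(d₁) = 0.812735,  N(d₂) = 0.665816
Call price V = S·N(d₁) − K·e^{−rT}·N(d₂) = 106.606426 − 64.535841 = 42.070585
φ(d₁) = (1/√(2π))·e^{−d₁²/2} = 0.268951
ν = S·φ(d₁)·√T = 45.041631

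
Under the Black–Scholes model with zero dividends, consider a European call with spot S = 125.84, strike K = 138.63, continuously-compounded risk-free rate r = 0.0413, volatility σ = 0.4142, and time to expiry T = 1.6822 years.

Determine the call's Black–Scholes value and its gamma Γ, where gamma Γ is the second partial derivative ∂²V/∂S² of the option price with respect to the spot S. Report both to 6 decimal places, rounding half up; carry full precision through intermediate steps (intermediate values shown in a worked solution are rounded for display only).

price = 25.309315
Γ = 0.005763

σ√T = 0.4142·√1.6822 = 0.537216
d₁ = (ln(S/K) + (r+σ²/2)T) / (σ√T) = (ln(125.84/138.63) + (0.0413+0.4142²/2)·1.6822) / 0.537216 = (-0.096797 + 0.213775) / 0.537216 = 0.217749
d₂ = d₁ − σ√T = 0.217749 − 0.537216 = -0.319467
e^{−rT} = e^{−0.0413·1.6822} = 0.932884
N(d₁) = 0.586188,  N(d₂) = 0.374686
Call price V = S·N(d₁) − K·e^{−rT}·N(d₂) = 73.765842 − 48.456527 = 25.309315
φ(d₁) = (1/√(2π))·e^{−d₁²/2} = 0.389596
Γ = φ(d₁) / (S·σ·√T) = 0.005763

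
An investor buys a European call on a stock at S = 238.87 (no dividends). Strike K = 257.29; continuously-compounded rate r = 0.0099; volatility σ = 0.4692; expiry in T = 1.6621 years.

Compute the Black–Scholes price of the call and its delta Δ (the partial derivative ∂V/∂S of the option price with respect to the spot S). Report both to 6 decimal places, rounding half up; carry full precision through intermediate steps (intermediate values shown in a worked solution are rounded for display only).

price = 51.616086
Δ = 0.581937

σ√T = 0.4692·√1.6621 = 0.604904
d₁ = (ln(S/K) + (r+σ²/2)T) / (σ√T) = (ln(238.87/257.29) + (0.0099+0.4692²/2)·1.6621) / 0.604904 = (-0.074284 + 0.199409) / 0.604904 = 0.206851
d₂ = d₁ − σ√T = 0.206851 − 0.604904 = -0.398053
e^{−rT} = e^{−0.0099·1.6621} = 0.983680
N(d₁) = 0.581937,  N(d₂) = 0.345295
Call price V = S·N(d₁) − K·e^{−rT}·N(d₂) = 139.007249 − 87.391164 = 51.616086
Δ = N(d₁) = 0.581937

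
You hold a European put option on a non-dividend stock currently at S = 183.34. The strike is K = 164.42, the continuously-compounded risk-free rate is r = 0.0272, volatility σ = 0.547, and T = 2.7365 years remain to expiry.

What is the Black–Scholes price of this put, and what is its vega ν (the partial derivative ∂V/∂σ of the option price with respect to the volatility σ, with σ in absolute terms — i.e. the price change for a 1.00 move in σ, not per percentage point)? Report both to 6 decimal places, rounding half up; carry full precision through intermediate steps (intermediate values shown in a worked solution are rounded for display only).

σ√T = 0.547·√2.7365 = 0.904868
d₁ = (ln(S/K) + (r+σ²/2)T) / (σ√T) = (ln(183.34/164.42) + (0.0272+0.547²/2)·2.7365) / 0.904868 = (0.108918 + 0.483826) / 0.904868 = 0.655061
d₂ = d₁ − σ√T = 0.655061 − 0.904868 = -0.249806
e^{−rT} = e^{−0.0272·2.7365} = 0.928270
N(−d₁) = 0.256214,  N(−d₂) = 0.598631
Put price V = K·e^{−rT}·N(−d₂) − S·N(−d₁) = 91.366801 − 46.974303 = 44.392498
φ(d₁) = (1/√(2π))·e^{−d₁²/2} = 0.321907
ν = S·φ(d₁)·√T = 97.630608

price = 44.392498
ν = 97.630608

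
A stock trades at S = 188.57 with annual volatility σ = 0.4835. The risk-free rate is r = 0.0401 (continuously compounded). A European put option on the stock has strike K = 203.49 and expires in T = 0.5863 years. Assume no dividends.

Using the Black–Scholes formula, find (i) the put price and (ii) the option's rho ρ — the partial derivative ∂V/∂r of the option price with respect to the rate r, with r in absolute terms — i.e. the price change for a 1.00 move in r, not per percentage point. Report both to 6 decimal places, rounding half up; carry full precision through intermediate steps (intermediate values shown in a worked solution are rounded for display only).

σ√T = 0.4835·√0.5863 = 0.370217
d₁ = (ln(S/K) + (r+σ²/2)T) / (σ√T) = (ln(188.57/203.49) + (0.0401+0.4835²/2)·0.5863) / 0.370217 = (-0.076148 + 0.092041) / 0.370217 = 0.042930
d₂ = d₁ − σ√T = 0.042930 − 0.370217 = -0.327287
e^{−rT} = e^{−0.0401·0.5863} = 0.976764
N(−d₁) = 0.482879,  N(−d₂) = 0.628275
Put price V = K·e^{−rT}·N(−d₂) − S·N(−d₁) = 124.876887 − 91.056436 = 33.820451
ρ = −K·T·e^{−rT}·N(−d₂) = -73.215319

price = 33.820451
ρ = -73.215319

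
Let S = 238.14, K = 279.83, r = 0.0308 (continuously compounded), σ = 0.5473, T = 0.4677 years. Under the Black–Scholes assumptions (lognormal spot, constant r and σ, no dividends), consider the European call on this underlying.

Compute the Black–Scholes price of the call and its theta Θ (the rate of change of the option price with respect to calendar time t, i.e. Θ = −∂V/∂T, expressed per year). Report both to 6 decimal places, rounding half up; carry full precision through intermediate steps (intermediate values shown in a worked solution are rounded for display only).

σ√T = 0.5473·√0.4677 = 0.374291
d₁ = (ln(S/K) + (r+σ²/2)T) / (σ√T) = (ln(238.14/279.83) + (0.0308+0.5473²/2)·0.4677) / 0.374291 = (-0.161324 + 0.084452) / 0.374291 = -0.205379
d₂ = d₁ − σ√T = -0.205379 − 0.374291 = -0.579670
e^{−rT} = e^{−0.0308·0.4677} = 0.985698
N(d₁) = 0.418638,  N(d₂) = 0.281069
Call price V = S·N(d₁) − K·e^{−rT}·N(d₂) = 99.694427 − 77.526549 = 22.167878
φ(d₁) = (1/√(2π))·e^{−d₁²/2} = 0.390617
Θ = −S·φ(d₁)·σ/(2√T) − r·K·e^{−rT}·N(d₂) = −37.221577 − 2.387818 = -39.609395

price = 22.167878
Θ = -39.609395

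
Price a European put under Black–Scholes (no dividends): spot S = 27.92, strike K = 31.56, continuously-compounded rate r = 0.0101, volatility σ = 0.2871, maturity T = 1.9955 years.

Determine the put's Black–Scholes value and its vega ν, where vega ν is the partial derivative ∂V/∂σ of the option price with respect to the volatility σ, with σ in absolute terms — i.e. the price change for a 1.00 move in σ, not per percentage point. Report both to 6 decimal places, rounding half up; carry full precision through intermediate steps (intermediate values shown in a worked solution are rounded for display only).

price = 6.381301
ν = 15.715030

σ√T = 0.2871·√1.9955 = 0.405564
d₁ = (ln(S/K) + (r+σ²/2)T) / (σ√T) = (ln(27.92/31.56) + (0.0101+0.2871²/2)·1.9955) / 0.405564 = (-0.122547 + 0.102396) / 0.405564 = -0.049688
d₂ = d₁ − σ√T = -0.049688 − 0.405564 = -0.455252
e^{−rT} = e^{−0.0101·1.9955} = 0.980047
N(−d₁) = 0.519815,  N(−d₂) = 0.675536
Put price V = K·e^{−rT}·N(−d₂) − S·N(−d₁) = 20.894523 − 14.513222 = 6.381301
φ(d₁) = (1/√(2π))·e^{−d₁²/2} = 0.398450
ν = S·φ(d₁)·√T = 15.715030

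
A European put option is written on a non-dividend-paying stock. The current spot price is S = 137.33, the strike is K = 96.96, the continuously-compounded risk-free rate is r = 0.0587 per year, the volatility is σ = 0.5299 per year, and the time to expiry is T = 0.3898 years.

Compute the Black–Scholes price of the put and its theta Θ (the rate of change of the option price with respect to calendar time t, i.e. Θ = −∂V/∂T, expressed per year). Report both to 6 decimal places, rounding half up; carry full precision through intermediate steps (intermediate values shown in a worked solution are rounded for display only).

price = 2.460333
Θ = -9.216830

σ√T = 0.5299·√0.3898 = 0.330838
d₁ = (ln(S/K) + (r+σ²/2)T) / (σ√T) = (ln(137.33/96.96) + (0.0587+0.5299²/2)·0.3898) / 0.330838 = (0.348088 + 0.077608) / 0.330838 = 1.286723
d₂ = d₁ − σ√T = 1.286723 − 0.330838 = 0.955885
e^{−rT} = e^{−0.0587·0.3898} = 0.977379
N(−d₁) = 0.099095,  N(−d₂) = 0.169565
Put price V = K·e^{−rT}·N(−d₂) − S·N(−d₁) = 16.069112 − 13.608778 = 2.460333
φ(d₁) = (1/√(2π))·e^{−d₁²/2} = 0.174337
Θ = −S·φ(d₁)·σ/(2√T) + r·K·e^{−rT}·N(−d₂) = −10.160087 + 0.943257 = -9.216830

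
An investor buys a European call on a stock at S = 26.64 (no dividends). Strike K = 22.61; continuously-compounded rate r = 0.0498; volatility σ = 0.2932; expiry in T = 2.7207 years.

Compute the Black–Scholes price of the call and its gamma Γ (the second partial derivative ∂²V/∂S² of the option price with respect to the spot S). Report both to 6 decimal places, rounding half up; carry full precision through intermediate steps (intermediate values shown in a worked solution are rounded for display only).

price = 8.679246
Γ = 0.021372

σ√T = 0.2932·√2.7207 = 0.483620
d₁ = (ln(S/K) + (r+σ²/2)T) / (σ√T) = (ln(26.64/22.61) + (0.0498+0.2932²/2)·2.7207) / 0.483620 = (0.164022 + 0.252435) / 0.483620 = 0.861124
d₂ = d₁ − σ√T = 0.861124 − 0.483620 = 0.377503
e^{−rT} = e^{−0.0498·2.7207} = 0.873287
N(d₁) = 0.805415,  N(d₂) = 0.647100
Call price V = S·N(d₁) − K·e^{−rT}·N(d₂) = 21.456255 − 12.777009 = 8.679246
φ(d₁) = (1/√(2π))·e^{−d₁²/2} = 0.275352
Γ = φ(d₁) / (S·σ·√T) = 0.021372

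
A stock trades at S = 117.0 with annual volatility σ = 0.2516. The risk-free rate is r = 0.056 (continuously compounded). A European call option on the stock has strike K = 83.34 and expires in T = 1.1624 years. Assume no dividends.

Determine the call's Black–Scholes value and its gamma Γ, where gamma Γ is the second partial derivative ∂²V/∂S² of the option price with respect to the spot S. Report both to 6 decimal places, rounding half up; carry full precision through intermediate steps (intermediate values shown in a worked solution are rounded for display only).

price = 39.683359
Γ = 0.003350

σ√T = 0.2516·√1.1624 = 0.271262
d₁ = (ln(S/K) + (r+σ²/2)T) / (σ√T) = (ln(117.0/83.34) + (0.056+0.2516²/2)·1.1624) / 0.271262 = (0.339245 + 0.101886) / 0.271262 = 1.626220
d₂ = d₁ − σ√T = 1.626220 − 0.271262 = 1.354958
e^{−rT} = e^{−0.056·1.1624} = 0.936979
N(d₁) = 0.948049,  N(d₂) = 0.912285
Call price V = S·N(d₁) − K·e^{−rT}·N(d₂) = 110.921682 − 71.238324 = 39.683359
φ(d₁) = (1/√(2π))·e^{−d₁²/2} = 0.106327
Γ = φ(d₁) / (S·σ·√T) = 0.003350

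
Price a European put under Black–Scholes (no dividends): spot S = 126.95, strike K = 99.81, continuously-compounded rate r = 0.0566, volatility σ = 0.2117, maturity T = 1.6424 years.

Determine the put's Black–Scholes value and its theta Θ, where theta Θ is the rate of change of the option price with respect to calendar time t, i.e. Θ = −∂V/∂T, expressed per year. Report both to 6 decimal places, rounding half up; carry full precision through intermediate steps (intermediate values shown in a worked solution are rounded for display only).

σ√T = 0.2117·√1.6424 = 0.271307
d₁ = (ln(S/K) + (r+σ²/2)T) / (σ√T) = (ln(126.95/99.81) + (0.0566+0.2117²/2)·1.6424) / 0.271307 = (0.240525 + 0.129763) / 0.271307 = 1.364834
d₂ = d₁ − σ√T = 1.364834 − 0.271307 = 1.093527
e^{−rT} = e^{−0.0566·1.6424} = 0.911230
N(−d₁) = 0.086153,  N(−d₂) = 0.137081
Put price V = K·e^{−rT}·N(−d₂) − S·N(−d₁) = 12.467517 − 10.937078 = 1.530439
φ(d₁) = (1/√(2π))·e^{−d₁²/2} = 0.157186
Θ = −S·φ(d₁)·σ/(2√T) + r·K·e^{−rT}·N(−d₂) = −1.648157 + 0.705661 = -0.942495

price = 1.530439
Θ = -0.942495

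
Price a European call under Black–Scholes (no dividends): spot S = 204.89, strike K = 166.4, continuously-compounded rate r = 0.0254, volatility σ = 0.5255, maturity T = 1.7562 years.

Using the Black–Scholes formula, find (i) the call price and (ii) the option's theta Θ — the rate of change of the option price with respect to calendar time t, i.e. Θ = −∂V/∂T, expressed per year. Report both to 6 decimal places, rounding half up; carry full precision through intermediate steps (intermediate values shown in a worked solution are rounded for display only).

price = 75.518095
Θ = -14.631048

σ√T = 0.5255·√1.7562 = 0.696402
d₁ = (ln(S/K) + (r+σ²/2)T) / (σ√T) = (ln(204.89/166.4) + (0.0254+0.5255²/2)·1.7562) / 0.696402 = (0.208079 + 0.287095) / 0.696402 = 0.711046
d₂ = d₁ − σ√T = 0.711046 − 0.696402 = 0.014645
e^{−rT} = e^{−0.0254·1.7562} = 0.956373
N(d₁) = 0.761472,  N(d₂) = 0.505842
Call price V = S·N(d₁) − K·e^{−rT}·N(d₂) = 156.018046 − 80.499951 = 75.518095
φ(d₁) = (1/√(2π))·e^{−d₁²/2} = 0.309830
Θ = −S·φ(d₁)·σ/(2√T) − r·K·e^{−rT}·N(d₂) = −12.586349 − 2.044699 = -14.631048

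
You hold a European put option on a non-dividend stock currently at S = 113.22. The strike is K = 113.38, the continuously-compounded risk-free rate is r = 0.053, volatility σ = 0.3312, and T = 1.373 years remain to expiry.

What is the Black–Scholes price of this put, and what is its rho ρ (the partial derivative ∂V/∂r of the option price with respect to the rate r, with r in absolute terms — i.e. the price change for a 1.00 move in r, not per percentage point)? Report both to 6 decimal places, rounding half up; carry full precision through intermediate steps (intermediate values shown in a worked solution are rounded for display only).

σ√T = 0.3312·√1.373 = 0.388084
d₁ = (ln(S/K) + (r+σ²/2)T) / (σ√T) = (ln(113.22/113.38) + (0.053+0.3312²/2)·1.373) / 0.388084 = (-0.001412 + 0.148074) / 0.388084 = 0.377912
d₂ = d₁ − σ√T = 0.377912 − 0.388084 = -0.010172
e^{−rT} = e^{−0.053·1.373} = 0.929816
N(−d₁) = 0.352748,  N(−d₂) = 0.504058
Put price V = K·e^{−rT}·N(−d₂) − S·N(−d₁) = 53.139062 − 39.938147 = 13.200915
ρ = −K·T·e^{−rT}·N(−d₂) = -72.959932

price = 13.200915
ρ = -72.959932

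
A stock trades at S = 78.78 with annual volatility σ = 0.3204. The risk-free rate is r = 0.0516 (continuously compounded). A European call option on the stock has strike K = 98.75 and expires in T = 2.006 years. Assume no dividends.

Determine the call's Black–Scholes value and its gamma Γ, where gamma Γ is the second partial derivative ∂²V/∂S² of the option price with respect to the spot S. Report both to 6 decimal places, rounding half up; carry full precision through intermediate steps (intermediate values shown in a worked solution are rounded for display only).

price = 10.466301
Γ = 0.011149

σ√T = 0.3204·√2.006 = 0.453793
d₁ = (ln(S/K) + (r+σ²/2)T) / (σ√T) = (ln(78.78/98.75) + (0.0516+0.3204²/2)·2.006) / 0.453793 = (-0.225932 + 0.206474) / 0.453793 = -0.042880
d₂ = d₁ − σ√T = -0.042880 − 0.453793 = -0.496673
e^{−rT} = e^{−0.0516·2.006} = 0.901667
N(d₁) = 0.482899,  N(d₂) = 0.309710
Call price V = S·N(d₁) − K·e^{−rT}·N(d₂) = 38.042761 − 27.576459 = 10.466301
φ(d₁) = (1/√(2π))·e^{−d₁²/2} = 0.398576
Γ = φ(d₁) / (S·σ·√T) = 0.011149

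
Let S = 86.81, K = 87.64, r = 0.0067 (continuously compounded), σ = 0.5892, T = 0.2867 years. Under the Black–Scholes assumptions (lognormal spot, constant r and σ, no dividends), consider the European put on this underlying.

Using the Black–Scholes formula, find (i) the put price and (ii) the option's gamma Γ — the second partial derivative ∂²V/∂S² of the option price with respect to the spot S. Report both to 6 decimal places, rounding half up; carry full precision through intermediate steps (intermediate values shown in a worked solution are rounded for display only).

price = 11.256259
Γ = 0.014437

σ√T = 0.5892·√0.2867 = 0.315483
d₁ = (ln(S/K) + (r+σ²/2)T) / (σ√T) = (ln(86.81/87.64) + (0.0067+0.5892²/2)·0.2867) / 0.315483 = (-0.009516 + 0.051686) / 0.315483 = 0.133668
d₂ = d₁ − σ√T = 0.133668 − 0.315483 = -0.181815
e^{−rT} = e^{−0.0067·0.2867} = 0.998081
N(−d₁) = 0.446832,  N(−d₂) = 0.572136
Put price V = K·e^{−rT}·N(−d₂) − S·N(−d₁) = 50.045787 − 38.789528 = 11.256259
φ(d₁) = (1/√(2π))·e^{−d₁²/2} = 0.395394
Γ = φ(d₁) / (S·σ·√T) = 0.014437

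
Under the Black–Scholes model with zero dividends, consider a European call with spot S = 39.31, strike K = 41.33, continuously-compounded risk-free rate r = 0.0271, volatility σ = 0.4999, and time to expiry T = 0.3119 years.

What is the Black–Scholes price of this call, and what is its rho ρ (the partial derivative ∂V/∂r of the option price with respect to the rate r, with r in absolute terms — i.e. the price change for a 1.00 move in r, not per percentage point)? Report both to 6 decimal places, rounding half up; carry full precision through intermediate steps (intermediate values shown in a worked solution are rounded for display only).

price = 3.670051
ρ = 4.938659

σ√T = 0.4999·√0.3119 = 0.279184
d₁ = (ln(S/K) + (r+σ²/2)T) / (σ√T) = (ln(39.31/41.33) + (0.0271+0.4999²/2)·0.3119) / 0.279184 = (-0.050110 + 0.047424) / 0.279184 = -0.009618
d₂ = d₁ − σ√T = -0.009618 − 0.279184 = -0.288803
e^{−rT} = e^{−0.0271·0.3119} = 0.991583
N(d₁) = 0.496163,  N(d₂) = 0.386366
Call price V = S·N(d₁) − K·e^{−rT}·N(d₂) = 19.504163 − 15.834112 = 3.670051
ρ = K·T·e^{−rT}·N(d₂) = 4.938659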